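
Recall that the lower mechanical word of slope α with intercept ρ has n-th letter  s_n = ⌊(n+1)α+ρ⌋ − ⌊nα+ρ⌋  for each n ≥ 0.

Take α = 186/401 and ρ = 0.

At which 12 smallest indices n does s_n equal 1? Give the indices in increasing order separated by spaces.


n=0: ⌊186/401⌋−⌊0/401⌋ = 0−0 = 0
n=1: ⌊372/401⌋−⌊186/401⌋ = 0−0 = 0
n=2: ⌊558/401⌋−⌊372/401⌋ = 1−0 = 1  ← one
n=3: ⌊744/401⌋−⌊558/401⌋ = 1−1 = 0
n=4: ⌊930/401⌋−⌊744/401⌋ = 2−1 = 1  ← one
n=5: ⌊1116/401⌋−⌊930/401⌋ = 2−2 = 0
n=6: ⌊1302/401⌋−⌊1116/401⌋ = 3−2 = 1  ← one
n=7: ⌊1488/401⌋−⌊1302/401⌋ = 3−3 = 0
n=8: ⌊1674/401⌋−⌊1488/401⌋ = 4−3 = 1  ← one
n=9: ⌊1860/401⌋−⌊1674/401⌋ = 4−4 = 0
n=10: ⌊2046/401⌋−⌊1860/401⌋ = 5−4 = 1  ← one
n=11: ⌊2232/401⌋−⌊2046/401⌋ = 5−5 = 0
n=12: ⌊2418/401⌋−⌊2232/401⌋ = 6−5 = 1  ← one
n=13: ⌊2604/401⌋−⌊2418/401⌋ = 6−6 = 0
n=14: ⌊2790/401⌋−⌊2604/401⌋ = 6−6 = 0
n=15: ⌊2976/401⌋−⌊2790/401⌋ = 7−6 = 1  ← one
n=16: ⌊3162/401⌋−⌊2976/401⌋ = 7−7 = 0
n=17: ⌊3348/401⌋−⌊3162/401⌋ = 8−7 = 1  ← one
n=18: ⌊3534/401⌋−⌊3348/401⌋ = 8−8 = 0
n=19: ⌊3720/401⌋−⌊3534/401⌋ = 9−8 = 1  ← one
n=20: ⌊3906/401⌋−⌊3720/401⌋ = 9−9 = 0
n=21: ⌊4092/401⌋−⌊3906/401⌋ = 10−9 = 1  ← one
n=22: ⌊4278/401⌋−⌊4092/401⌋ = 10−10 = 0
n=23: ⌊4464/401⌋−⌊4278/401⌋ = 11−10 = 1  ← one
n=24: ⌊4650/401⌋−⌊4464/401⌋ = 11−11 = 0
n=25: ⌊4836/401⌋−⌊4650/401⌋ = 12−11 = 1  ← one
positions of the first 12 ones: 2 4 6 8 10 12 15 17 19 21 23 25

2 4 6 8 10 12 15 17 19 21 23 25


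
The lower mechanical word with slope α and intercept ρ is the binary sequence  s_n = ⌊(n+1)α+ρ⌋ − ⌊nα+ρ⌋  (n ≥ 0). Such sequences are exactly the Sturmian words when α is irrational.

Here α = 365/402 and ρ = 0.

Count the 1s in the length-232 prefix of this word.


210

#1s = Σ_{n=0}^{231} s_n = Σ_{n=0}^{231} (⌊(n+1)α+ρ⌋ − ⌊nα+ρ⌋)
the sum telescopes: every ⌊nα+ρ⌋ with 0 < n < 232 appears once with + and once with −, leaving ⌊232α+ρ⌋ − ⌊0·α+ρ⌋
232α + ρ = (232·365) / 402 = 84680/402
ρ = 0/402
⌊84680/402⌋ = 210,  ⌊0/402⌋ = 0
#1s = 210 − 0 = 210


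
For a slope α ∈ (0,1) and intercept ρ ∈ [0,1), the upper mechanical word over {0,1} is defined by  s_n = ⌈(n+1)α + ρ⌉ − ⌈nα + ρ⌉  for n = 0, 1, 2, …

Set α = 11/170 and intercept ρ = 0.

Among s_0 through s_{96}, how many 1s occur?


7

#1s = Σ_{n=0}^{96} s_n = Σ_{n=0}^{96} (⌈(n+1)α+ρ⌉ − ⌈nα+ρ⌉)
the sum telescopes: every ⌈nα+ρ⌉ with 0 < n < 97 appears once with + and once with −, leaving ⌈97α+ρ⌉ − ⌈0·α+ρ⌉
97α + ρ = (97·11) / 170 = 1067/170
ρ = 0/170
⌈1067/170⌉ = 7,  ⌈0/170⌉ = 0
#1s = 7 − 0 = 7


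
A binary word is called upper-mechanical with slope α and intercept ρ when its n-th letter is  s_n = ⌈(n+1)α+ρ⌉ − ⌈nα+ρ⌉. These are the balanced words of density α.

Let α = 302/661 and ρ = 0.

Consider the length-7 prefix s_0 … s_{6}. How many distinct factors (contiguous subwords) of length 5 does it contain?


t_n = ⌈(n·302)/661⌉ for n = 0 … 7:
  n=0…7: ⌈0/661⌉=0 ⌈302/661⌉=1 ⌈604/661⌉=1 ⌈906/661⌉=2 ⌈1208/661⌉=2 ⌈1510/661⌉=3 ⌈1812/661⌉=3 ⌈2114/661⌉=4
s_n = t_(n+1) − t_n for n = 0 … 6 gives
prefix = 1010101
slide a length-5 window over [0..4] … [2..6] (3 windows); first occurrence of each distinct factor:
  [  0..  4] 10101
  [  1..  5] 01010
  (the other 1 window repeats one of these)
distinct factors: {01010, 10101}
count = 2  (Sturmian bound for length 5 is 6)

2


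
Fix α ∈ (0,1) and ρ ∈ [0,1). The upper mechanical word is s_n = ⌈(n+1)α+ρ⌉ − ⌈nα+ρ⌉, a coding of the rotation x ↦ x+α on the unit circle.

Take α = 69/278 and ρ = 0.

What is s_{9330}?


0

(n+1)α + ρ = (9331·69) / 278 = 643839/278
nα + ρ     = (9330·69) / 278 = 643770/278
⌈643839/278⌉ = 2316,  ⌈643770/278⌉ = 2316
s_{9330} = 2316 − 2316 = 0


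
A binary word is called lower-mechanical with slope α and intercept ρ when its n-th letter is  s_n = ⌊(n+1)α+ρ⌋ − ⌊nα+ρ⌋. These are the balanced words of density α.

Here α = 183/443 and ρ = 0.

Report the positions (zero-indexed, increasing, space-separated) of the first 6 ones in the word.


n=0: ⌊183/443⌋−⌊0/443⌋ = 0−0 = 0
n=1: ⌊366/443⌋−⌊183/443⌋ = 0−0 = 0
n=2: ⌊549/443⌋−⌊366/443⌋ = 1−0 = 1  ← one
n=3: ⌊732/443⌋−⌊549/443⌋ = 1−1 = 0
n=4: ⌊915/443⌋−⌊732/443⌋ = 2−1 = 1  ← one
n=5: ⌊1098/443⌋−⌊915/443⌋ = 2−2 = 0
n=6: ⌊1281/443⌋−⌊1098/443⌋ = 2−2 = 0
n=7: ⌊1464/443⌋−⌊1281/443⌋ = 3−2 = 1  ← one
n=8: ⌊1647/443⌋−⌊1464/443⌋ = 3−3 = 0
n=9: ⌊1830/443⌋−⌊1647/443⌋ = 4−3 = 1  ← one
n=10: ⌊2013/443⌋−⌊1830/443⌋ = 4−4 = 0
n=11: ⌊2196/443⌋−⌊2013/443⌋ = 4−4 = 0
n=12: ⌊2379/443⌋−⌊2196/443⌋ = 5−4 = 1  ← one
n=13: ⌊2562/443⌋−⌊2379/443⌋ = 5−5 = 0
n=14: ⌊2745/443⌋−⌊2562/443⌋ = 6−5 = 1  ← one
positions of the first 6 ones: 2 4 7 9 12 14

2 4 7 9 12 14


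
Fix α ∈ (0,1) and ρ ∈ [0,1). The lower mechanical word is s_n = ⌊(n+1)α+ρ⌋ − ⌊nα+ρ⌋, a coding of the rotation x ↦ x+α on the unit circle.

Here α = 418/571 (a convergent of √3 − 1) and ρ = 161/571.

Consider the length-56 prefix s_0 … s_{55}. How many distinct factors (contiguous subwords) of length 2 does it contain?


3

t_n = ⌊(n·418+161)/571⌋ for n = 0 … 56:
  n=0…9: ⌊161/571⌋=0 ⌊579/571⌋=1 ⌊997/571⌋=1 ⌊1415/571⌋=2 ⌊1833/571⌋=3 ⌊2251/571⌋=3 ⌊2669/571⌋=4 ⌊3087/571⌋=5 ⌊3505/571⌋=6 ⌊3923/571⌋=6
  n=10…19: ⌊4341/571⌋=7 ⌊4759/571⌋=8 ⌊5177/571⌋=9 ⌊5595/571⌋=9 ⌊6013/571⌋=10 ⌊6431/571⌋=11 ⌊6849/571⌋=11 ⌊7267/571⌋=12 ⌊7685/571⌋=13 ⌊8103/571⌋=14
  n=20…29: ⌊8521/571⌋=14 ⌊8939/571⌋=15 ⌊9357/571⌋=16 ⌊9775/571⌋=17 ⌊10193/571⌋=17 ⌊10611/571⌋=18 ⌊11029/571⌋=19 ⌊11447/571⌋=20 ⌊11865/571⌋=20 ⌊12283/571⌋=21
  n=30…39: ⌊12701/571⌋=22 ⌊13119/571⌋=22 ⌊13537/571⌋=23 ⌊13955/571⌋=24 ⌊14373/571⌋=25 ⌊14791/571⌋=25 ⌊15209/571⌋=26 ⌊15627/571⌋=27 ⌊16045/571⌋=28 ⌊16463/571⌋=28
  n=40…49: ⌊16881/571⌋=29 ⌊17299/571⌋=30 ⌊17717/571⌋=31 ⌊18135/571⌋=31 ⌊18553/571⌋=32 ⌊18971/571⌋=33 ⌊19389/571⌋=33 ⌊19807/571⌋=34 ⌊20225/571⌋=35 ⌊20643/571⌋=36
  n=50…56: ⌊21061/571⌋=36 ⌊21479/571⌋=37 ⌊21897/571⌋=38 ⌊22315/571⌋=39 ⌊22733/571⌋=39 ⌊23151/571⌋=40 ⌊23569/571⌋=41
s_n = t_(n+1) − t_n for n = 0 … 55 gives
prefix = 10110111011101101110111011101101110111011101101110111011
slide a length-2 window over [0..1] … [54..55] (55 windows); first occurrence of each distinct factor:
  [  0..  1] 10
  [  1..  2] 01
  [  2..  3] 11
  (the other 52 windows repeat one of these)
distinct factors: {01, 10, 11}
count = 3  (Sturmian bound for length 2 is 3)


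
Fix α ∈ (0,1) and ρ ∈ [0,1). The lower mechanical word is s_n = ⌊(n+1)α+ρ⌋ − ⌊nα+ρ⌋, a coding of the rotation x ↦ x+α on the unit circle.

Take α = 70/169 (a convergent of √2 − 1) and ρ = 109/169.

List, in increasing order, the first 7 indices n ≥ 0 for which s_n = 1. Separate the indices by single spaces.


n=0: ⌊179/169⌋−⌊109/169⌋ = 1−0 = 1  ← one
n=1: ⌊249/169⌋−⌊179/169⌋ = 1−1 = 0
n=2: ⌊319/169⌋−⌊249/169⌋ = 1−1 = 0
n=3: ⌊389/169⌋−⌊319/169⌋ = 2−1 = 1  ← one
n=4: ⌊459/169⌋−⌊389/169⌋ = 2−2 = 0
n=5: ⌊529/169⌋−⌊459/169⌋ = 3−2 = 1  ← one
n=6: ⌊599/169⌋−⌊529/169⌋ = 3−3 = 0
n=7: ⌊669/169⌋−⌊599/169⌋ = 3−3 = 0
n=8: ⌊739/169⌋−⌊669/169⌋ = 4−3 = 1  ← one
n=9: ⌊809/169⌋−⌊739/169⌋ = 4−4 = 0
n=10: ⌊879/169⌋−⌊809/169⌋ = 5−4 = 1  ← one
n=11: ⌊949/169⌋−⌊879/169⌋ = 5−5 = 0
n=12: ⌊1019/169⌋−⌊949/169⌋ = 6−5 = 1  ← one
n=13: ⌊1089/169⌋−⌊1019/169⌋ = 6−6 = 0
n=14: ⌊1159/169⌋−⌊1089/169⌋ = 6−6 = 0
n=15: ⌊1229/169⌋−⌊1159/169⌋ = 7−6 = 1  ← one
positions of the first 7 ones: 0 3 5 8 10 12 15

0 3 5 8 10 12 15


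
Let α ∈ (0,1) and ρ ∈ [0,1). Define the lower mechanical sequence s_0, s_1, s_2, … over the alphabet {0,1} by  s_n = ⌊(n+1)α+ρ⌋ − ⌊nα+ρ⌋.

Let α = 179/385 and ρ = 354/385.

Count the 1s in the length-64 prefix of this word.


#1s = Σ_{n=0}^{63} s_n = Σ_{n=0}^{63} (⌊(n+1)α+ρ⌋ − ⌊nα+ρ⌋)
the sum telescopes: every ⌊nα+ρ⌋ with 0 < n < 64 appears once with + and once with −, leaving ⌊64α+ρ⌋ − ⌊0·α+ρ⌋
64α + ρ = (64·179 + 354) / 385 = 11810/385
ρ = 354/385
⌊11810/385⌋ = 30,  ⌊354/385⌋ = 0
#1s = 30 − 0 = 30

30


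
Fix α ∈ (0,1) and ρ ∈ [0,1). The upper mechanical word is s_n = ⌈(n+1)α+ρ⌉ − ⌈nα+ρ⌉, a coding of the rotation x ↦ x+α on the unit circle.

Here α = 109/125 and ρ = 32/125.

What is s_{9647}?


(n+1)α + ρ = (9648·109 + 32) / 125 = 1051664/125
nα + ρ     = (9647·109 + 32) / 125 = 1051555/125
⌈1051664/125⌉ = 8414,  ⌈1051555/125⌉ = 8413
s_{9647} = 8414 − 8413 = 1

1


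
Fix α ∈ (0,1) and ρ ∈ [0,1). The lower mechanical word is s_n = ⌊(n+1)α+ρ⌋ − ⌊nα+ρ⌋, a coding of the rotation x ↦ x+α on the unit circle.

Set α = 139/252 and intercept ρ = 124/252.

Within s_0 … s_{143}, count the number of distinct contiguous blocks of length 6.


t_n = ⌊(n·139+124)/252⌋ for n = 0 … 144:
  n=0…9: ⌊124/252⌋=0 ⌊263/252⌋=1 ⌊402/252⌋=1 ⌊541/252⌋=2 ⌊680/252⌋=2 ⌊819/252⌋=3 ⌊958/252⌋=3 ⌊1097/252⌋=4 ⌊1236/252⌋=4 ⌊1375/252⌋=5
  n=10…19: ⌊1514/252⌋=6 ⌊1653/252⌋=6 ⌊1792/252⌋=7 ⌊1931/252⌋=7 ⌊2070/252⌋=8 ⌊2209/252⌋=8 ⌊2348/252⌋=9 ⌊2487/252⌋=9 ⌊2626/252⌋=10 ⌊2765/252⌋=10
  n=20…29: ⌊2904/252⌋=11 ⌊3043/252⌋=12 ⌊3182/252⌋=12 ⌊3321/252⌋=13 ⌊3460/252⌋=13 ⌊3599/252⌋=14 ⌊3738/252⌋=14 ⌊3877/252⌋=15 ⌊4016/252⌋=15 ⌊4155/252⌋=16
  n=30…39: ⌊4294/252⌋=17 ⌊4433/252⌋=17 ⌊4572/252⌋=18 ⌊4711/252⌋=18 ⌊4850/252⌋=19 ⌊4989/252⌋=19 ⌊5128/252⌋=20 ⌊5267/252⌋=20 ⌊5406/252⌋=21 ⌊5545/252⌋=22
  n=40…49: ⌊5684/252⌋=22 ⌊5823/252⌋=23 ⌊5962/252⌋=23 ⌊6101/252⌋=24 ⌊6240/252⌋=24 ⌊6379/252⌋=25 ⌊6518/252⌋=25 ⌊6657/252⌋=26 ⌊6796/252⌋=26 ⌊6935/252⌋=27
  n=50…59: ⌊7074/252⌋=28 ⌊7213/252⌋=28 ⌊7352/252⌋=29 ⌊7491/252⌋=29 ⌊7630/252⌋=30 ⌊7769/252⌋=30 ⌊7908/252⌋=31 ⌊8047/252⌋=31 ⌊8186/252⌋=32 ⌊8325/252⌋=33
  n=60…69: ⌊8464/252⌋=33 ⌊8603/252⌋=34 ⌊8742/252⌋=34 ⌊8881/252⌋=35 ⌊9020/252⌋=35 ⌊9159/252⌋=36 ⌊9298/252⌋=36 ⌊9437/252⌋=37 ⌊9576/252⌋=38 ⌊9715/252⌋=38
  n=70…79: ⌊9854/252⌋=39 ⌊9993/252⌋=39 ⌊10132/252⌋=40 ⌊10271/252⌋=40 ⌊10410/252⌋=41 ⌊10549/252⌋=41 ⌊10688/252⌋=42 ⌊10827/252⌋=42 ⌊10966/252⌋=43 ⌊11105/252⌋=44
  n=80…89: ⌊11244/252⌋=44 ⌊11383/252⌋=45 ⌊11522/252⌋=45 ⌊11661/252⌋=46 ⌊11800/252⌋=46 ⌊11939/252⌋=47 ⌊12078/252⌋=47 ⌊12217/252⌋=48 ⌊12356/252⌋=49 ⌊12495/252⌋=49
  n=90…99: ⌊12634/252⌋=50 ⌊12773/252⌋=50 ⌊12912/252⌋=51 ⌊13051/252⌋=51 ⌊13190/252⌋=52 ⌊13329/252⌋=52 ⌊13468/252⌋=53 ⌊13607/252⌋=53 ⌊13746/252⌋=54 ⌊13885/252⌋=55
  n=100…109: ⌊14024/252⌋=55 ⌊14163/252⌋=56 ⌊14302/252⌋=56 ⌊14441/252⌋=57 ⌊14580/252⌋=57 ⌊14719/252⌋=58 ⌊14858/252⌋=58 ⌊14997/252⌋=59 ⌊15136/252⌋=60 ⌊15275/252⌋=60
  n=110…119: ⌊15414/252⌋=61 ⌊15553/252⌋=61 ⌊15692/252⌋=62 ⌊15831/252⌋=62 ⌊15970/252⌋=63 ⌊16109/252⌋=63 ⌊16248/252⌋=64 ⌊16387/252⌋=65 ⌊16526/252⌋=65 ⌊16665/252⌋=66
  n=120…129: ⌊16804/252⌋=66 ⌊16943/252⌋=67 ⌊17082/252⌋=67 ⌊17221/252⌋=68 ⌊17360/252⌋=68 ⌊17499/252⌋=69 ⌊17638/252⌋=69 ⌊17777/252⌋=70 ⌊17916/252⌋=71 ⌊18055/252⌋=71
  n=130…139: ⌊18194/252⌋=72 ⌊18333/252⌋=72 ⌊18472/252⌋=73 ⌊18611/252⌋=73 ⌊18750/252⌋=74 ⌊18889/252⌋=74 ⌊19028/252⌋=75 ⌊19167/252⌋=76 ⌊19306/252⌋=76 ⌊19445/252⌋=77
  n=140…144: ⌊19584/252⌋=77 ⌊19723/252⌋=78 ⌊19862/252⌋=78 ⌊20001/252⌋=79 ⌊20140/252⌋=79
s_n = t_(n+1) − t_n for n = 0 … 143 gives
prefix = 101010101101010101011010101011010101011010101010110101010110101010110101010101101010101101010101011010101011010101011010101010110101010110101010
slide a length-6 window over [0..5] … [138..143] (139 windows); first occurrence of each distinct factor:
  [  0..  5] 101010
  [  1..  6] 010101
  [  4..  9] 101011
  [  5.. 10] 010110
  [  6.. 11] 101101
  [  7.. 12] 011010
  [  8.. 13] 110101
  (the other 132 windows repeat one of these)
distinct factors: {010101, 010110, 011010, 101010, 101011, 101101, 110101}
count = 7  (Sturmian bound for length 6 is 7)

7


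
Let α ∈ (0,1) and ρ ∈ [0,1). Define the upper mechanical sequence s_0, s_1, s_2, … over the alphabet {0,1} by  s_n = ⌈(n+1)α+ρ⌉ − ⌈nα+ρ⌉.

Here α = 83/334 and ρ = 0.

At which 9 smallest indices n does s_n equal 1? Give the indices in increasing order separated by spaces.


n=0: ⌈83/334⌉−⌈0/334⌉ = 1−0 = 1  ← one
n=1: ⌈166/334⌉−⌈83/334⌉ = 1−1 = 0
n=2: ⌈249/334⌉−⌈166/334⌉ = 1−1 = 0
n=3: ⌈332/334⌉−⌈249/334⌉ = 1−1 = 0
n=4: ⌈415/334⌉−⌈332/334⌉ = 2−1 = 1  ← one
n=5: ⌈498/334⌉−⌈415/334⌉ = 2−2 = 0
n=6: ⌈581/334⌉−⌈498/334⌉ = 2−2 = 0
n=7: ⌈664/334⌉−⌈581/334⌉ = 2−2 = 0
n=8: ⌈747/334⌉−⌈664/334⌉ = 3−2 = 1  ← one
n=9: ⌈830/334⌉−⌈747/334⌉ = 3−3 = 0
n=10: ⌈913/334⌉−⌈830/334⌉ = 3−3 = 0
n=11: ⌈996/334⌉−⌈913/334⌉ = 3−3 = 0
n=12: ⌈1079/334⌉−⌈996/334⌉ = 4−3 = 1  ← one
n=13: ⌈1162/334⌉−⌈1079/334⌉ = 4−4 = 0
n=14: ⌈1245/334⌉−⌈1162/334⌉ = 4−4 = 0
n=15: ⌈1328/334⌉−⌈1245/334⌉ = 4−4 = 0
n=16: ⌈1411/334⌉−⌈1328/334⌉ = 5−4 = 1  ← one
n=17: ⌈1494/334⌉−⌈1411/334⌉ = 5−5 = 0
n=18: ⌈1577/334⌉−⌈1494/334⌉ = 5−5 = 0
n=19: ⌈1660/334⌉−⌈1577/334⌉ = 5−5 = 0
n=20: ⌈1743/334⌉−⌈1660/334⌉ = 6−5 = 1  ← one
n=21: ⌈1826/334⌉−⌈1743/334⌉ = 6−6 = 0
n=22: ⌈1909/334⌉−⌈1826/334⌉ = 6−6 = 0
n=23: ⌈1992/334⌉−⌈1909/334⌉ = 6−6 = 0
n=24: ⌈2075/334⌉−⌈1992/334⌉ = 7−6 = 1  ← one
n=25: ⌈2158/334⌉−⌈2075/334⌉ = 7−7 = 0
n=26: ⌈2241/334⌉−⌈2158/334⌉ = 7−7 = 0
n=27: ⌈2324/334⌉−⌈2241/334⌉ = 7−7 = 0
n=28: ⌈2407/334⌉−⌈2324/334⌉ = 8−7 = 1  ← one
n=29: ⌈2490/334⌉−⌈2407/334⌉ = 8−8 = 0
n=30: ⌈2573/334⌉−⌈2490/334⌉ = 8−8 = 0
n=31: ⌈2656/334⌉−⌈2573/334⌉ = 8−8 = 0
n=32: ⌈2739/334⌉−⌈2656/334⌉ = 9−8 = 1  ← one
positions of the first 9 ones: 0 4 8 12 16 20 24 28 32

0 4 8 12 16 20 24 28 32


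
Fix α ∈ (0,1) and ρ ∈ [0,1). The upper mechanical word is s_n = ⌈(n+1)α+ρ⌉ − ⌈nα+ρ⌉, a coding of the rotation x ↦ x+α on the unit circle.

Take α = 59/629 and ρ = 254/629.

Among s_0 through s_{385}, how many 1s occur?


#1s = Σ_{n=0}^{385} s_n = Σ_{n=0}^{385} (⌈(n+1)α+ρ⌉ − ⌈nα+ρ⌉)
the sum telescopes: every ⌈nα+ρ⌉ with 0 < n < 386 appears once with + and once with −, leaving ⌈386α+ρ⌉ − ⌈0·α+ρ⌉
386α + ρ = (386·59 + 254) / 629 = 23028/629
ρ = 254/629
⌈23028/629⌉ = 37,  ⌈254/629⌉ = 1
#1s = 37 − 1 = 36

36


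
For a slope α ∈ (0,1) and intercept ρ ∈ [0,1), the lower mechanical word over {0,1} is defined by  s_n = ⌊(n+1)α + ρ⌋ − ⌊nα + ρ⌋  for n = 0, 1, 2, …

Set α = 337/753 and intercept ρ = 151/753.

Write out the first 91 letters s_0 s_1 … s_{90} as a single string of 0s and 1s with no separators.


n=0: ⌊(1·337+151)/753⌋ − ⌊(0·337+151)/753⌋ = ⌊488/753⌋ − ⌊151/753⌋ = 0 − 0 = 0
n=1: ⌊(2·337+151)/753⌋ − ⌊(1·337+151)/753⌋ = ⌊825/753⌋ − ⌊488/753⌋ = 1 − 0 = 1
n=2: ⌊(3·337+151)/753⌋ − ⌊(2·337+151)/753⌋ = ⌊1162/753⌋ − ⌊825/753⌋ = 1 − 1 = 0
n=3: ⌊(4·337+151)/753⌋ − ⌊(3·337+151)/753⌋ = ⌊1499/753⌋ − ⌊1162/753⌋ = 1 − 1 = 0
n=4: ⌊(5·337+151)/753⌋ − ⌊(4·337+151)/753⌋ = ⌊1836/753⌋ − ⌊1499/753⌋ = 2 − 1 = 1
n=5: ⌊(6·337+151)/753⌋ − ⌊(5·337+151)/753⌋ = ⌊2173/753⌋ − ⌊1836/753⌋ = 2 − 2 = 0
n=6: ⌊(7·337+151)/753⌋ − ⌊(6·337+151)/753⌋ = ⌊2510/753⌋ − ⌊2173/753⌋ = 3 − 2 = 1
n=7: ⌊(8·337+151)/753⌋ − ⌊(7·337+151)/753⌋ = ⌊2847/753⌋ − ⌊2510/753⌋ = 3 − 3 = 0
n=8: ⌊(9·337+151)/753⌋ − ⌊(8·337+151)/753⌋ = ⌊3184/753⌋ − ⌊2847/753⌋ = 4 − 3 = 1
n=9: ⌊(10·337+151)/753⌋ − ⌊(9·337+151)/753⌋ = ⌊3521/753⌋ − ⌊3184/753⌋ = 4 − 4 = 0
n=10: ⌊(11·337+151)/753⌋ − ⌊(10·337+151)/753⌋ = ⌊3858/753⌋ − ⌊3521/753⌋ = 5 − 4 = 1
n=11: ⌊(12·337+151)/753⌋ − ⌊(11·337+151)/753⌋ = ⌊4195/753⌋ − ⌊3858/753⌋ = 5 − 5 = 0
n=12: ⌊(13·337+151)/753⌋ − ⌊(12·337+151)/753⌋ = ⌊4532/753⌋ − ⌊4195/753⌋ = 6 − 5 = 1
n=13: ⌊(14·337+151)/753⌋ − ⌊(13·337+151)/753⌋ = ⌊4869/753⌋ − ⌊4532/753⌋ = 6 − 6 = 0
n=14: ⌊(15·337+151)/753⌋ − ⌊(14·337+151)/753⌋ = ⌊5206/753⌋ − ⌊4869/753⌋ = 6 − 6 = 0
n=15: ⌊(16·337+151)/753⌋ − ⌊(15·337+151)/753⌋ = ⌊5543/753⌋ − ⌊5206/753⌋ = 7 − 6 = 1
n=16: ⌊(17·337+151)/753⌋ − ⌊(16·337+151)/753⌋ = ⌊5880/753⌋ − ⌊5543/753⌋ = 7 − 7 = 0
n=17: ⌊(18·337+151)/753⌋ − ⌊(17·337+151)/753⌋ = ⌊6217/753⌋ − ⌊5880/753⌋ = 8 − 7 = 1
n=18: ⌊(19·337+151)/753⌋ − ⌊(18·337+151)/753⌋ = ⌊6554/753⌋ − ⌊6217/753⌋ = 8 − 8 = 0
n=19: ⌊(20·337+151)/753⌋ − ⌊(19·337+151)/753⌋ = ⌊6891/753⌋ − ⌊6554/753⌋ = 9 − 8 = 1
n=20: ⌊(21·337+151)/753⌋ − ⌊(20·337+151)/753⌋ = ⌊7228/753⌋ − ⌊6891/753⌋ = 9 − 9 = 0
n=21: ⌊(22·337+151)/753⌋ − ⌊(21·337+151)/753⌋ = ⌊7565/753⌋ − ⌊7228/753⌋ = 10 − 9 = 1
n=22: ⌊(23·337+151)/753⌋ − ⌊(22·337+151)/753⌋ = ⌊7902/753⌋ − ⌊7565/753⌋ = 10 − 10 = 0
n=23: ⌊(24·337+151)/753⌋ − ⌊(23·337+151)/753⌋ = ⌊8239/753⌋ − ⌊7902/753⌋ = 10 − 10 = 0
n=24: ⌊(25·337+151)/753⌋ − ⌊(24·337+151)/753⌋ = ⌊8576/753⌋ − ⌊8239/753⌋ = 11 − 10 = 1
n=25: ⌊(26·337+151)/753⌋ − ⌊(25·337+151)/753⌋ = ⌊8913/753⌋ − ⌊8576/753⌋ = 11 − 11 = 0
n=26: ⌊(27·337+151)/753⌋ − ⌊(26·337+151)/753⌋ = ⌊9250/753⌋ − ⌊8913/753⌋ = 12 − 11 = 1
n=27: ⌊(28·337+151)/753⌋ − ⌊(27·337+151)/753⌋ = ⌊9587/753⌋ − ⌊9250/753⌋ = 12 − 12 = 0
n=28: ⌊(29·337+151)/753⌋ − ⌊(28·337+151)/753⌋ = ⌊9924/753⌋ − ⌊9587/753⌋ = 13 − 12 = 1
n=29: ⌊(30·337+151)/753⌋ − ⌊(29·337+151)/753⌋ = ⌊10261/753⌋ − ⌊9924/753⌋ = 13 − 13 = 0
n=30: ⌊(31·337+151)/753⌋ − ⌊(30·337+151)/753⌋ = ⌊10598/753⌋ − ⌊10261/753⌋ = 14 − 13 = 1
n=31: ⌊(32·337+151)/753⌋ − ⌊(31·337+151)/753⌋ = ⌊10935/753⌋ − ⌊10598/753⌋ = 14 − 14 = 0
n=32: ⌊(33·337+151)/753⌋ − ⌊(32·337+151)/753⌋ = ⌊11272/753⌋ − ⌊10935/753⌋ = 14 − 14 = 0
n=33: ⌊(34·337+151)/753⌋ − ⌊(33·337+151)/753⌋ = ⌊11609/753⌋ − ⌊11272/753⌋ = 15 − 14 = 1
n=34: ⌊(35·337+151)/753⌋ − ⌊(34·337+151)/753⌋ = ⌊11946/753⌋ − ⌊11609/753⌋ = 15 − 15 = 0
n=35: ⌊(36·337+151)/753⌋ − ⌊(35·337+151)/753⌋ = ⌊12283/753⌋ − ⌊11946/753⌋ = 16 − 15 = 1
n=36: ⌊(37·337+151)/753⌋ − ⌊(36·337+151)/753⌋ = ⌊12620/753⌋ − ⌊12283/753⌋ = 16 − 16 = 0
n=37: ⌊(38·337+151)/753⌋ − ⌊(37·337+151)/753⌋ = ⌊12957/753⌋ − ⌊12620/753⌋ = 17 − 16 = 1
n=38: ⌊(39·337+151)/753⌋ − ⌊(38·337+151)/753⌋ = ⌊13294/753⌋ − ⌊12957/753⌋ = 17 − 17 = 0
n=39: ⌊(40·337+151)/753⌋ − ⌊(39·337+151)/753⌋ = ⌊13631/753⌋ − ⌊13294/753⌋ = 18 − 17 = 1
n=40: ⌊(41·337+151)/753⌋ − ⌊(40·337+151)/753⌋ = ⌊13968/753⌋ − ⌊13631/753⌋ = 18 − 18 = 0
n=41: ⌊(42·337+151)/753⌋ − ⌊(41·337+151)/753⌋ = ⌊14305/753⌋ − ⌊13968/753⌋ = 18 − 18 = 0
n=42: ⌊(43·337+151)/753⌋ − ⌊(42·337+151)/753⌋ = ⌊14642/753⌋ − ⌊14305/753⌋ = 19 − 18 = 1
n=43: ⌊(44·337+151)/753⌋ − ⌊(43·337+151)/753⌋ = ⌊14979/753⌋ − ⌊14642/753⌋ = 19 − 19 = 0
n=44: ⌊(45·337+151)/753⌋ − ⌊(44·337+151)/753⌋ = ⌊15316/753⌋ − ⌊14979/753⌋ = 20 − 19 = 1
n=45: ⌊(46·337+151)/753⌋ − ⌊(45·337+151)/753⌋ = ⌊15653/753⌋ − ⌊15316/753⌋ = 20 − 20 = 0
n=46: ⌊(47·337+151)/753⌋ − ⌊(46·337+151)/753⌋ = ⌊15990/753⌋ − ⌊15653/753⌋ = 21 − 20 = 1
n=47: ⌊(48·337+151)/753⌋ − ⌊(47·337+151)/753⌋ = ⌊16327/753⌋ − ⌊15990/753⌋ = 21 − 21 = 0
n=48: ⌊(49·337+151)/753⌋ − ⌊(48·337+151)/753⌋ = ⌊16664/753⌋ − ⌊16327/753⌋ = 22 − 21 = 1
n=49: ⌊(50·337+151)/753⌋ − ⌊(49·337+151)/753⌋ = ⌊17001/753⌋ − ⌊16664/753⌋ = 22 − 22 = 0
n=50: ⌊(51·337+151)/753⌋ − ⌊(50·337+151)/753⌋ = ⌊17338/753⌋ − ⌊17001/753⌋ = 23 − 22 = 1
n=51: ⌊(52·337+151)/753⌋ − ⌊(51·337+151)/753⌋ = ⌊17675/753⌋ − ⌊17338/753⌋ = 23 − 23 = 0
n=52: ⌊(53·337+151)/753⌋ − ⌊(52·337+151)/753⌋ = ⌊18012/753⌋ − ⌊17675/753⌋ = 23 − 23 = 0
n=53: ⌊(54·337+151)/753⌋ − ⌊(53·337+151)/753⌋ = ⌊18349/753⌋ − ⌊18012/753⌋ = 24 − 23 = 1
n=54: ⌊(55·337+151)/753⌋ − ⌊(54·337+151)/753⌋ = ⌊18686/753⌋ − ⌊18349/753⌋ = 24 − 24 = 0
n=55: ⌊(56·337+151)/753⌋ − ⌊(55·337+151)/753⌋ = ⌊19023/753⌋ − ⌊18686/753⌋ = 25 − 24 = 1
n=56: ⌊(57·337+151)/753⌋ − ⌊(56·337+151)/753⌋ = ⌊19360/753⌋ − ⌊19023/753⌋ = 25 − 25 = 0
n=57: ⌊(58·337+151)/753⌋ − ⌊(57·337+151)/753⌋ = ⌊19697/753⌋ − ⌊19360/753⌋ = 26 − 25 = 1
n=58: ⌊(59·337+151)/753⌋ − ⌊(58·337+151)/753⌋ = ⌊20034/753⌋ − ⌊19697/753⌋ = 26 − 26 = 0
n=59: ⌊(60·337+151)/753⌋ − ⌊(59·337+151)/753⌋ = ⌊20371/753⌋ − ⌊20034/753⌋ = 27 − 26 = 1
n=60: ⌊(61·337+151)/753⌋ − ⌊(60·337+151)/753⌋ = ⌊20708/753⌋ − ⌊20371/753⌋ = 27 − 27 = 0
n=61: ⌊(62·337+151)/753⌋ − ⌊(61·337+151)/753⌋ = ⌊21045/753⌋ − ⌊20708/753⌋ = 27 − 27 = 0
n=62: ⌊(63·337+151)/753⌋ − ⌊(62·337+151)/753⌋ = ⌊21382/753⌋ − ⌊21045/753⌋ = 28 − 27 = 1
n=63: ⌊(64·337+151)/753⌋ − ⌊(63·337+151)/753⌋ = ⌊21719/753⌋ − ⌊21382/753⌋ = 28 − 28 = 0
n=64: ⌊(65·337+151)/753⌋ − ⌊(64·337+151)/753⌋ = ⌊22056/753⌋ − ⌊21719/753⌋ = 29 − 28 = 1
n=65: ⌊(66·337+151)/753⌋ − ⌊(65·337+151)/753⌋ = ⌊22393/753⌋ − ⌊22056/753⌋ = 29 − 29 = 0
n=66: ⌊(67·337+151)/753⌋ − ⌊(66·337+151)/753⌋ = ⌊22730/753⌋ − ⌊22393/753⌋ = 30 − 29 = 1
n=67: ⌊(68·337+151)/753⌋ − ⌊(67·337+151)/753⌋ = ⌊23067/753⌋ − ⌊22730/753⌋ = 30 − 30 = 0
n=68: ⌊(69·337+151)/753⌋ − ⌊(68·337+151)/753⌋ = ⌊23404/753⌋ − ⌊23067/753⌋ = 31 − 30 = 1
n=69: ⌊(70·337+151)/753⌋ − ⌊(69·337+151)/753⌋ = ⌊23741/753⌋ − ⌊23404/753⌋ = 31 − 31 = 0
n=70: ⌊(71·337+151)/753⌋ − ⌊(70·337+151)/753⌋ = ⌊24078/753⌋ − ⌊23741/753⌋ = 31 − 31 = 0
n=71: ⌊(72·337+151)/753⌋ − ⌊(71·337+151)/753⌋ = ⌊24415/753⌋ − ⌊24078/753⌋ = 32 − 31 = 1
n=72: ⌊(73·337+151)/753⌋ − ⌊(72·337+151)/753⌋ = ⌊24752/753⌋ − ⌊24415/753⌋ = 32 − 32 = 0
n=73: ⌊(74·337+151)/753⌋ − ⌊(73·337+151)/753⌋ = ⌊25089/753⌋ − ⌊24752/753⌋ = 33 − 32 = 1
n=74: ⌊(75·337+151)/753⌋ − ⌊(74·337+151)/753⌋ = ⌊25426/753⌋ − ⌊25089/753⌋ = 33 − 33 = 0
n=75: ⌊(76·337+151)/753⌋ − ⌊(75·337+151)/753⌋ = ⌊25763/753⌋ − ⌊25426/753⌋ = 34 − 33 = 1
n=76: ⌊(77·337+151)/753⌋ − ⌊(76·337+151)/753⌋ = ⌊26100/753⌋ − ⌊25763/753⌋ = 34 − 34 = 0
n=77: ⌊(78·337+151)/753⌋ − ⌊(77·337+151)/753⌋ = ⌊26437/753⌋ − ⌊26100/753⌋ = 35 − 34 = 1
n=78: ⌊(79·337+151)/753⌋ − ⌊(78·337+151)/753⌋ = ⌊26774/753⌋ − ⌊26437/753⌋ = 35 − 35 = 0
n=79: ⌊(80·337+151)/753⌋ − ⌊(79·337+151)/753⌋ = ⌊27111/753⌋ − ⌊26774/753⌋ = 36 − 35 = 1
n=80: ⌊(81·337+151)/753⌋ − ⌊(80·337+151)/753⌋ = ⌊27448/753⌋ − ⌊27111/753⌋ = 36 − 36 = 0
n=81: ⌊(82·337+151)/753⌋ − ⌊(81·337+151)/753⌋ = ⌊27785/753⌋ − ⌊27448/753⌋ = 36 − 36 = 0
n=82: ⌊(83·337+151)/753⌋ − ⌊(82·337+151)/753⌋ = ⌊28122/753⌋ − ⌊27785/753⌋ = 37 − 36 = 1
n=83: ⌊(84·337+151)/753⌋ − ⌊(83·337+151)/753⌋ = ⌊28459/753⌋ − ⌊28122/753⌋ = 37 − 37 = 0
n=84: ⌊(85·337+151)/753⌋ − ⌊(84·337+151)/753⌋ = ⌊28796/753⌋ − ⌊28459/753⌋ = 38 − 37 = 1
n=85: ⌊(86·337+151)/753⌋ − ⌊(85·337+151)/753⌋ = ⌊29133/753⌋ − ⌊28796/753⌋ = 38 − 38 = 0
n=86: ⌊(87·337+151)/753⌋ − ⌊(86·337+151)/753⌋ = ⌊29470/753⌋ − ⌊29133/753⌋ = 39 − 38 = 1
n=87: ⌊(88·337+151)/753⌋ − ⌊(87·337+151)/753⌋ = ⌊29807/753⌋ − ⌊29470/753⌋ = 39 − 39 = 0
n=88: ⌊(89·337+151)/753⌋ − ⌊(88·337+151)/753⌋ = ⌊30144/753⌋ − ⌊29807/753⌋ = 40 − 39 = 1
n=89: ⌊(90·337+151)/753⌋ − ⌊(89·337+151)/753⌋ = ⌊30481/753⌋ − ⌊30144/753⌋ = 40 − 40 = 0
n=90: ⌊(91·337+151)/753⌋ − ⌊(90·337+151)/753⌋ = ⌊30818/753⌋ − ⌊30481/753⌋ = 40 − 40 = 0

0100101010101001010101001010101001010101001010101010010101010010101010010101010100101010100


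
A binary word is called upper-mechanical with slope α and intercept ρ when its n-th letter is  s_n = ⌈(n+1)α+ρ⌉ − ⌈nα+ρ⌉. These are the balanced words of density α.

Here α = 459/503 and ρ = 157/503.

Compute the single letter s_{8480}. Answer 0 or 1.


1

(n+1)α + ρ = (8481·459 + 157) / 503 = 3892936/503
nα + ρ     = (8480·459 + 157) / 503 = 3892477/503
⌈3892936/503⌉ = 7740,  ⌈3892477/503⌉ = 7739
s_{8480} = 7740 − 7739 = 1


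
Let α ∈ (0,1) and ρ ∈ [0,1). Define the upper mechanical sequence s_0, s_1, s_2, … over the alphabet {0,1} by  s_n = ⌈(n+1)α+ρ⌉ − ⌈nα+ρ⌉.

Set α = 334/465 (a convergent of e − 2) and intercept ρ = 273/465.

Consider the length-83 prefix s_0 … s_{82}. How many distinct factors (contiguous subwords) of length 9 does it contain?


10

t_n = ⌈(n·334+273)/465⌉ for n = 0 … 83:
  n=0…9: ⌈273/465⌉=1 ⌈607/465⌉=2 ⌈941/465⌉=3 ⌈1275/465⌉=3 ⌈1609/465⌉=4 ⌈1943/465⌉=5 ⌈2277/465⌉=5 ⌈2611/465⌉=6 ⌈2945/465⌉=7 ⌈3279/465⌉=8
  n=10…19: ⌈3613/465⌉=8 ⌈3947/465⌉=9 ⌈4281/465⌉=10 ⌈4615/465⌉=10 ⌈4949/465⌉=11 ⌈5283/465⌉=12 ⌈5617/465⌉=13 ⌈5951/465⌉=13 ⌈6285/465⌉=14 ⌈6619/465⌉=15
  n=20…29: ⌈6953/465⌉=15 ⌈7287/465⌉=16 ⌈7621/465⌉=17 ⌈7955/465⌉=18 ⌈8289/465⌉=18 ⌈8623/465⌉=19 ⌈8957/465⌉=20 ⌈9291/465⌉=20 ⌈9625/465⌉=21 ⌈9959/465⌉=22
  n=30…39: ⌈10293/465⌉=23 ⌈10627/465⌉=23 ⌈10961/465⌉=24 ⌈11295/465⌉=25 ⌈11629/465⌉=26 ⌈11963/465⌉=26 ⌈12297/465⌉=27 ⌈12631/465⌉=28 ⌈12965/465⌉=28 ⌈13299/465⌉=29
  n=40…49: ⌈13633/465⌉=30 ⌈13967/465⌉=31 ⌈14301/465⌉=31 ⌈14635/465⌉=32 ⌈14969/465⌉=33 ⌈15303/465⌉=33 ⌈15637/465⌉=34 ⌈15971/465⌉=35 ⌈16305/465⌉=36 ⌈16639/465⌉=36
  n=50…59: ⌈16973/465⌉=37 ⌈17307/465⌉=38 ⌈17641/465⌉=38 ⌈17975/465⌉=39 ⌈18309/465⌉=40 ⌈18643/465⌉=41 ⌈18977/465⌉=41 ⌈19311/465⌉=42 ⌈19645/465⌉=43 ⌈19979/465⌉=43
  n=60…69: ⌈20313/465⌉=44 ⌈20647/465⌉=45 ⌈20981/465⌉=46 ⌈21315/465⌉=46 ⌈21649/465⌉=47 ⌈21983/465⌉=48 ⌈22317/465⌉=48 ⌈22651/465⌉=49 ⌈22985/465⌉=50 ⌈23319/465⌉=51
  n=70…79: ⌈23653/465⌉=51 ⌈23987/465⌉=52 ⌈24321/465⌉=53 ⌈24655/465⌉=54 ⌈24989/465⌉=54 ⌈25323/465⌉=55 ⌈25657/465⌉=56 ⌈25991/465⌉=56 ⌈26325/465⌉=57 ⌈26659/465⌉=58
  n=80…83: ⌈26993/465⌉=59 ⌈27327/465⌉=59 ⌈27661/465⌉=60 ⌈27995/465⌉=61
s_n = t_(n+1) − t_n for n = 0 … 82 gives
prefix = 11011011101101110110111011011101110110111011011101101110110111011011101110110111011
slide a length-9 window over [0..8] … [74..82] (75 windows); first occurrence of each distinct factor:
  [  0..  8] 110110111
  [  1..  9] 101101110
  [  2.. 10] 011011101
  [  3.. 11] 110111011
  [  4.. 12] 101110110
  [  5.. 13] 011101101
  [  6.. 14] 111011011
  [ 25.. 33] 101110111
  [ 26.. 34] 011101110
  [ 27.. 35] 111011101
  (the other 65 windows repeat one of these)
distinct factors: {011011101, 011101101, 011101110, 101101110, 101110110, 101110111, 110110111, 110111011, 111011011, 111011101}
count = 10  (Sturmian bound for length 9 is 10)


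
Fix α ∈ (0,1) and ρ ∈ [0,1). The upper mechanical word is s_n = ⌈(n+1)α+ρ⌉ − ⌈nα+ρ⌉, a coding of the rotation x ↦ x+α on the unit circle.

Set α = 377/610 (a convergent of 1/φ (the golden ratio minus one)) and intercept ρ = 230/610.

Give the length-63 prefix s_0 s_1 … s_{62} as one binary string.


011011010110110101101011011010110110101101011011010110101101101

n=0: ⌈(1·377+230)/610⌉ − ⌈(0·377+230)/610⌉ = ⌈607/610⌉ − ⌈230/610⌉ = 1 − 1 = 0
n=1: ⌈(2·377+230)/610⌉ − ⌈(1·377+230)/610⌉ = ⌈984/610⌉ − ⌈607/610⌉ = 2 − 1 = 1
n=2: ⌈(3·377+230)/610⌉ − ⌈(2·377+230)/610⌉ = ⌈1361/610⌉ − ⌈984/610⌉ = 3 − 2 = 1
n=3: ⌈(4·377+230)/610⌉ − ⌈(3·377+230)/610⌉ = ⌈1738/610⌉ − ⌈1361/610⌉ = 3 − 3 = 0
n=4: ⌈(5·377+230)/610⌉ − ⌈(4·377+230)/610⌉ = ⌈2115/610⌉ − ⌈1738/610⌉ = 4 − 3 = 1
n=5: ⌈(6·377+230)/610⌉ − ⌈(5·377+230)/610⌉ = ⌈2492/610⌉ − ⌈2115/610⌉ = 5 − 4 = 1
n=6: ⌈(7·377+230)/610⌉ − ⌈(6·377+230)/610⌉ = ⌈2869/610⌉ − ⌈2492/610⌉ = 5 − 5 = 0
n=7: ⌈(8·377+230)/610⌉ − ⌈(7·377+230)/610⌉ = ⌈3246/610⌉ − ⌈2869/610⌉ = 6 − 5 = 1
n=8: ⌈(9·377+230)/610⌉ − ⌈(8·377+230)/610⌉ = ⌈3623/610⌉ − ⌈3246/610⌉ = 6 − 6 = 0
n=9: ⌈(10·377+230)/610⌉ − ⌈(9·377+230)/610⌉ = ⌈4000/610⌉ − ⌈3623/610⌉ = 7 − 6 = 1
n=10: ⌈(11·377+230)/610⌉ − ⌈(10·377+230)/610⌉ = ⌈4377/610⌉ − ⌈4000/610⌉ = 8 − 7 = 1
n=11: ⌈(12·377+230)/610⌉ − ⌈(11·377+230)/610⌉ = ⌈4754/610⌉ − ⌈4377/610⌉ = 8 − 8 = 0
n=12: ⌈(13·377+230)/610⌉ − ⌈(12·377+230)/610⌉ = ⌈5131/610⌉ − ⌈4754/610⌉ = 9 − 8 = 1
n=13: ⌈(14·377+230)/610⌉ − ⌈(13·377+230)/610⌉ = ⌈5508/610⌉ − ⌈5131/610⌉ = 10 − 9 = 1
n=14: ⌈(15·377+230)/610⌉ − ⌈(14·377+230)/610⌉ = ⌈5885/610⌉ − ⌈5508/610⌉ = 10 − 10 = 0
n=15: ⌈(16·377+230)/610⌉ − ⌈(15·377+230)/610⌉ = ⌈6262/610⌉ − ⌈5885/610⌉ = 11 − 10 = 1
n=16: ⌈(17·377+230)/610⌉ − ⌈(16·377+230)/610⌉ = ⌈6639/610⌉ − ⌈6262/610⌉ = 11 − 11 = 0
n=17: ⌈(18·377+230)/610⌉ − ⌈(17·377+230)/610⌉ = ⌈7016/610⌉ − ⌈6639/610⌉ = 12 − 11 = 1
n=18: ⌈(19·377+230)/610⌉ − ⌈(18·377+230)/610⌉ = ⌈7393/610⌉ − ⌈7016/610⌉ = 13 − 12 = 1
n=19: ⌈(20·377+230)/610⌉ − ⌈(19·377+230)/610⌉ = ⌈7770/610⌉ − ⌈7393/610⌉ = 13 − 13 = 0
n=20: ⌈(21·377+230)/610⌉ − ⌈(20·377+230)/610⌉ = ⌈8147/610⌉ − ⌈7770/610⌉ = 14 − 13 = 1
n=21: ⌈(22·377+230)/610⌉ − ⌈(21·377+230)/610⌉ = ⌈8524/610⌉ − ⌈8147/610⌉ = 14 − 14 = 0
n=22: ⌈(23·377+230)/610⌉ − ⌈(22·377+230)/610⌉ = ⌈8901/610⌉ − ⌈8524/610⌉ = 15 − 14 = 1
n=23: ⌈(24·377+230)/610⌉ − ⌈(23·377+230)/610⌉ = ⌈9278/610⌉ − ⌈8901/610⌉ = 16 − 15 = 1
n=24: ⌈(25·377+230)/610⌉ − ⌈(24·377+230)/610⌉ = ⌈9655/610⌉ − ⌈9278/610⌉ = 16 − 16 = 0
n=25: ⌈(26·377+230)/610⌉ − ⌈(25·377+230)/610⌉ = ⌈10032/610⌉ − ⌈9655/610⌉ = 17 − 16 = 1
n=26: ⌈(27·377+230)/610⌉ − ⌈(26·377+230)/610⌉ = ⌈10409/610⌉ − ⌈10032/610⌉ = 18 − 17 = 1
n=27: ⌈(28·377+230)/610⌉ − ⌈(27·377+230)/610⌉ = ⌈10786/610⌉ − ⌈10409/610⌉ = 18 − 18 = 0
n=28: ⌈(29·377+230)/610⌉ − ⌈(28·377+230)/610⌉ = ⌈11163/610⌉ − ⌈10786/610⌉ = 19 − 18 = 1
n=29: ⌈(30·377+230)/610⌉ − ⌈(29·377+230)/610⌉ = ⌈11540/610⌉ − ⌈11163/610⌉ = 19 − 19 = 0
n=30: ⌈(31·377+230)/610⌉ − ⌈(30·377+230)/610⌉ = ⌈11917/610⌉ − ⌈11540/610⌉ = 20 − 19 = 1
n=31: ⌈(32·377+230)/610⌉ − ⌈(31·377+230)/610⌉ = ⌈12294/610⌉ − ⌈11917/610⌉ = 21 − 20 = 1
n=32: ⌈(33·377+230)/610⌉ − ⌈(32·377+230)/610⌉ = ⌈12671/610⌉ − ⌈12294/610⌉ = 21 − 21 = 0
n=33: ⌈(34·377+230)/610⌉ − ⌈(33·377+230)/610⌉ = ⌈13048/610⌉ − ⌈12671/610⌉ = 22 − 21 = 1
n=34: ⌈(35·377+230)/610⌉ − ⌈(34·377+230)/610⌉ = ⌈13425/610⌉ − ⌈13048/610⌉ = 23 − 22 = 1
n=35: ⌈(36·377+230)/610⌉ − ⌈(35·377+230)/610⌉ = ⌈13802/610⌉ − ⌈13425/610⌉ = 23 − 23 = 0
n=36: ⌈(37·377+230)/610⌉ − ⌈(36·377+230)/610⌉ = ⌈14179/610⌉ − ⌈13802/610⌉ = 24 − 23 = 1
n=37: ⌈(38·377+230)/610⌉ − ⌈(37·377+230)/610⌉ = ⌈14556/610⌉ − ⌈14179/610⌉ = 24 − 24 = 0
n=38: ⌈(39·377+230)/610⌉ − ⌈(38·377+230)/610⌉ = ⌈14933/610⌉ − ⌈14556/610⌉ = 25 − 24 = 1
n=39: ⌈(40·377+230)/610⌉ − ⌈(39·377+230)/610⌉ = ⌈15310/610⌉ − ⌈14933/610⌉ = 26 − 25 = 1
n=40: ⌈(41·377+230)/610⌉ − ⌈(40·377+230)/610⌉ = ⌈15687/610⌉ − ⌈15310/610⌉ = 26 − 26 = 0
n=41: ⌈(42·377+230)/610⌉ − ⌈(41·377+230)/610⌉ = ⌈16064/610⌉ − ⌈15687/610⌉ = 27 − 26 = 1
n=42: ⌈(43·377+230)/610⌉ − ⌈(42·377+230)/610⌉ = ⌈16441/610⌉ − ⌈16064/610⌉ = 27 − 27 = 0
n=43: ⌈(44·377+230)/610⌉ − ⌈(43·377+230)/610⌉ = ⌈16818/610⌉ − ⌈16441/610⌉ = 28 − 27 = 1
n=44: ⌈(45·377+230)/610⌉ − ⌈(44·377+230)/610⌉ = ⌈17195/610⌉ − ⌈16818/610⌉ = 29 − 28 = 1
n=45: ⌈(46·377+230)/610⌉ − ⌈(45·377+230)/610⌉ = ⌈17572/610⌉ − ⌈17195/610⌉ = 29 − 29 = 0
n=46: ⌈(47·377+230)/610⌉ − ⌈(46·377+230)/610⌉ = ⌈17949/610⌉ − ⌈17572/610⌉ = 30 − 29 = 1
n=47: ⌈(48·377+230)/610⌉ − ⌈(47·377+230)/610⌉ = ⌈18326/610⌉ − ⌈17949/610⌉ = 31 − 30 = 1
n=48: ⌈(49·377+230)/610⌉ − ⌈(48·377+230)/610⌉ = ⌈18703/610⌉ − ⌈18326/610⌉ = 31 − 31 = 0
n=49: ⌈(50·377+230)/610⌉ − ⌈(49·377+230)/610⌉ = ⌈19080/610⌉ − ⌈18703/610⌉ = 32 − 31 = 1
n=50: ⌈(51·377+230)/610⌉ − ⌈(50·377+230)/610⌉ = ⌈19457/610⌉ − ⌈19080/610⌉ = 32 − 32 = 0
n=51: ⌈(52·377+230)/610⌉ − ⌈(51·377+230)/610⌉ = ⌈19834/610⌉ − ⌈19457/610⌉ = 33 − 32 = 1
n=52: ⌈(53·377+230)/610⌉ − ⌈(52·377+230)/610⌉ = ⌈20211/610⌉ − ⌈19834/610⌉ = 34 − 33 = 1
n=53: ⌈(54·377+230)/610⌉ − ⌈(53·377+230)/610⌉ = ⌈20588/610⌉ − ⌈20211/610⌉ = 34 − 34 = 0
n=54: ⌈(55·377+230)/610⌉ − ⌈(54·377+230)/610⌉ = ⌈20965/610⌉ − ⌈20588/610⌉ = 35 − 34 = 1
n=55: ⌈(56·377+230)/610⌉ − ⌈(55·377+230)/610⌉ = ⌈21342/610⌉ − ⌈20965/610⌉ = 35 − 35 = 0
n=56: ⌈(57·377+230)/610⌉ − ⌈(56·377+230)/610⌉ = ⌈21719/610⌉ − ⌈21342/610⌉ = 36 − 35 = 1
n=57: ⌈(58·377+230)/610⌉ − ⌈(57·377+230)/610⌉ = ⌈22096/610⌉ − ⌈21719/610⌉ = 37 − 36 = 1
n=58: ⌈(59·377+230)/610⌉ − ⌈(58·377+230)/610⌉ = ⌈22473/610⌉ − ⌈22096/610⌉ = 37 − 37 = 0
n=59: ⌈(60·377+230)/610⌉ − ⌈(59·377+230)/610⌉ = ⌈22850/610⌉ − ⌈22473/610⌉ = 38 − 37 = 1
n=60: ⌈(61·377+230)/610⌉ − ⌈(60·377+230)/610⌉ = ⌈23227/610⌉ − ⌈22850/610⌉ = 39 − 38 = 1
n=61: ⌈(62·377+230)/610⌉ − ⌈(61·377+230)/610⌉ = ⌈23604/610⌉ − ⌈23227/610⌉ = 39 − 39 = 0
n=62: ⌈(63·377+230)/610⌉ − ⌈(62·377+230)/610⌉ = ⌈23981/610⌉ − ⌈23604/610⌉ = 40 − 39 = 1


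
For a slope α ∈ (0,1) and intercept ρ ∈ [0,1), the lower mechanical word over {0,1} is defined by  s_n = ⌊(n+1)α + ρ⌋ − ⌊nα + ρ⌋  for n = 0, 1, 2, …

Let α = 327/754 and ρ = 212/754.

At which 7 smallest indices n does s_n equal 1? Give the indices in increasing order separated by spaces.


n=0: ⌊539/754⌋−⌊212/754⌋ = 0−0 = 0
n=1: ⌊866/754⌋−⌊539/754⌋ = 1−0 = 1  ← one
n=2: ⌊1193/754⌋−⌊866/754⌋ = 1−1 = 0
n=3: ⌊1520/754⌋−⌊1193/754⌋ = 2−1 = 1  ← one
n=4: ⌊1847/754⌋−⌊1520/754⌋ = 2−2 = 0
n=5: ⌊2174/754⌋−⌊1847/754⌋ = 2−2 = 0
n=6: ⌊2501/754⌋−⌊2174/754⌋ = 3−2 = 1  ← one
n=7: ⌊2828/754⌋−⌊2501/754⌋ = 3−3 = 0
n=8: ⌊3155/754⌋−⌊2828/754⌋ = 4−3 = 1  ← one
n=9: ⌊3482/754⌋−⌊3155/754⌋ = 4−4 = 0
n=10: ⌊3809/754⌋−⌊3482/754⌋ = 5−4 = 1  ← one
n=11: ⌊4136/754⌋−⌊3809/754⌋ = 5−5 = 0
n=12: ⌊4463/754⌋−⌊4136/754⌋ = 5−5 = 0
n=13: ⌊4790/754⌋−⌊4463/754⌋ = 6−5 = 1  ← one
n=14: ⌊5117/754⌋−⌊4790/754⌋ = 6−6 = 0
n=15: ⌊5444/754⌋−⌊5117/754⌋ = 7−6 = 1  ← one
positions of the first 7 ones: 1 3 6 8 10 13 15

1 3 6 8 10 13 15


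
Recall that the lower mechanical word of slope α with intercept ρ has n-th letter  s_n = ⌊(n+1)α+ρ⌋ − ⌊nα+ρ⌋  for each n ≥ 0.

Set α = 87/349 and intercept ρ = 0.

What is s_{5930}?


(n+1)α + ρ = (5931·87) / 349 = 515997/349
nα + ρ     = (5930·87) / 349 = 515910/349
⌊515997/349⌋ = 1478,  ⌊515910/349⌋ = 1478
s_{5930} = 1478 − 1478 = 0

0


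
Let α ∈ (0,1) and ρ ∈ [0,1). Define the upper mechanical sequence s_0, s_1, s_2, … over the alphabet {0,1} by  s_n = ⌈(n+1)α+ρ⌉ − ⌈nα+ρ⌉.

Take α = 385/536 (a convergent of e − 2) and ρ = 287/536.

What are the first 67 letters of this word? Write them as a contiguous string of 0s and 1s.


1011101101110111011011101101110110111011011101110110111011011101101

n=0: ⌈(1·385+287)/536⌉ − ⌈(0·385+287)/536⌉ = ⌈672/536⌉ − ⌈287/536⌉ = 2 − 1 = 1
n=1: ⌈(2·385+287)/536⌉ − ⌈(1·385+287)/536⌉ = ⌈1057/536⌉ − ⌈672/536⌉ = 2 − 2 = 0
n=2: ⌈(3·385+287)/536⌉ − ⌈(2·385+287)/536⌉ = ⌈1442/536⌉ − ⌈1057/536⌉ = 3 − 2 = 1
n=3: ⌈(4·385+287)/536⌉ − ⌈(3·385+287)/536⌉ = ⌈1827/536⌉ − ⌈1442/536⌉ = 4 − 3 = 1
n=4: ⌈(5·385+287)/536⌉ − ⌈(4·385+287)/536⌉ = ⌈2212/536⌉ − ⌈1827/536⌉ = 5 − 4 = 1
n=5: ⌈(6·385+287)/536⌉ − ⌈(5·385+287)/536⌉ = ⌈2597/536⌉ − ⌈2212/536⌉ = 5 − 5 = 0
n=6: ⌈(7·385+287)/536⌉ − ⌈(6·385+287)/536⌉ = ⌈2982/536⌉ − ⌈2597/536⌉ = 6 − 5 = 1
n=7: ⌈(8·385+287)/536⌉ − ⌈(7·385+287)/536⌉ = ⌈3367/536⌉ − ⌈2982/536⌉ = 7 − 6 = 1
n=8: ⌈(9·385+287)/536⌉ − ⌈(8·385+287)/536⌉ = ⌈3752/536⌉ − ⌈3367/536⌉ = 7 − 7 = 0
n=9: ⌈(10·385+287)/536⌉ − ⌈(9·385+287)/536⌉ = ⌈4137/536⌉ − ⌈3752/536⌉ = 8 − 7 = 1
n=10: ⌈(11·385+287)/536⌉ − ⌈(10·385+287)/536⌉ = ⌈4522/536⌉ − ⌈4137/536⌉ = 9 − 8 = 1
n=11: ⌈(12·385+287)/536⌉ − ⌈(11·385+287)/536⌉ = ⌈4907/536⌉ − ⌈4522/536⌉ = 10 − 9 = 1
n=12: ⌈(13·385+287)/536⌉ − ⌈(12·385+287)/536⌉ = ⌈5292/536⌉ − ⌈4907/536⌉ = 10 − 10 = 0
n=13: ⌈(14·385+287)/536⌉ − ⌈(13·385+287)/536⌉ = ⌈5677/536⌉ − ⌈5292/536⌉ = 11 − 10 = 1
n=14: ⌈(15·385+287)/536⌉ − ⌈(14·385+287)/536⌉ = ⌈6062/536⌉ − ⌈5677/536⌉ = 12 − 11 = 1
n=15: ⌈(16·385+287)/536⌉ − ⌈(15·385+287)/536⌉ = ⌈6447/536⌉ − ⌈6062/536⌉ = 13 − 12 = 1
n=16: ⌈(17·385+287)/536⌉ − ⌈(16·385+287)/536⌉ = ⌈6832/536⌉ − ⌈6447/536⌉ = 13 − 13 = 0
n=17: ⌈(18·385+287)/536⌉ − ⌈(17·385+287)/536⌉ = ⌈7217/536⌉ − ⌈6832/536⌉ = 14 − 13 = 1
n=18: ⌈(19·385+287)/536⌉ − ⌈(18·385+287)/536⌉ = ⌈7602/536⌉ − ⌈7217/536⌉ = 15 − 14 = 1
n=19: ⌈(20·385+287)/536⌉ − ⌈(19·385+287)/536⌉ = ⌈7987/536⌉ − ⌈7602/536⌉ = 15 − 15 = 0
n=20: ⌈(21·385+287)/536⌉ − ⌈(20·385+287)/536⌉ = ⌈8372/536⌉ − ⌈7987/536⌉ = 16 − 15 = 1
n=21: ⌈(22·385+287)/536⌉ − ⌈(21·385+287)/536⌉ = ⌈8757/536⌉ − ⌈8372/536⌉ = 17 − 16 = 1
n=22: ⌈(23·385+287)/536⌉ − ⌈(22·385+287)/536⌉ = ⌈9142/536⌉ − ⌈8757/536⌉ = 18 − 17 = 1
n=23: ⌈(24·385+287)/536⌉ − ⌈(23·385+287)/536⌉ = ⌈9527/536⌉ − ⌈9142/536⌉ = 18 − 18 = 0
n=24: ⌈(25·385+287)/536⌉ − ⌈(24·385+287)/536⌉ = ⌈9912/536⌉ − ⌈9527/536⌉ = 19 − 18 = 1
n=25: ⌈(26·385+287)/536⌉ − ⌈(25·385+287)/536⌉ = ⌈10297/536⌉ − ⌈9912/536⌉ = 20 − 19 = 1
n=26: ⌈(27·385+287)/536⌉ − ⌈(26·385+287)/536⌉ = ⌈10682/536⌉ − ⌈10297/536⌉ = 20 − 20 = 0
n=27: ⌈(28·385+287)/536⌉ − ⌈(27·385+287)/536⌉ = ⌈11067/536⌉ − ⌈10682/536⌉ = 21 − 20 = 1
n=28: ⌈(29·385+287)/536⌉ − ⌈(28·385+287)/536⌉ = ⌈11452/536⌉ − ⌈11067/536⌉ = 22 − 21 = 1
n=29: ⌈(30·385+287)/536⌉ − ⌈(29·385+287)/536⌉ = ⌈11837/536⌉ − ⌈11452/536⌉ = 23 − 22 = 1
n=30: ⌈(31·385+287)/536⌉ − ⌈(30·385+287)/536⌉ = ⌈12222/536⌉ − ⌈11837/536⌉ = 23 − 23 = 0
n=31: ⌈(32·385+287)/536⌉ − ⌈(31·385+287)/536⌉ = ⌈12607/536⌉ − ⌈12222/536⌉ = 24 − 23 = 1
n=32: ⌈(33·385+287)/536⌉ − ⌈(32·385+287)/536⌉ = ⌈12992/536⌉ − ⌈12607/536⌉ = 25 − 24 = 1
n=33: ⌈(34·385+287)/536⌉ − ⌈(33·385+287)/536⌉ = ⌈13377/536⌉ − ⌈12992/536⌉ = 25 − 25 = 0
n=34: ⌈(35·385+287)/536⌉ − ⌈(34·385+287)/536⌉ = ⌈13762/536⌉ − ⌈13377/536⌉ = 26 − 25 = 1
n=35: ⌈(36·385+287)/536⌉ − ⌈(35·385+287)/536⌉ = ⌈14147/536⌉ − ⌈13762/536⌉ = 27 − 26 = 1
n=36: ⌈(37·385+287)/536⌉ − ⌈(36·385+287)/536⌉ = ⌈14532/536⌉ − ⌈14147/536⌉ = 28 − 27 = 1
n=37: ⌈(38·385+287)/536⌉ − ⌈(37·385+287)/536⌉ = ⌈14917/536⌉ − ⌈14532/536⌉ = 28 − 28 = 0
n=38: ⌈(39·385+287)/536⌉ − ⌈(38·385+287)/536⌉ = ⌈15302/536⌉ − ⌈14917/536⌉ = 29 − 28 = 1
n=39: ⌈(40·385+287)/536⌉ − ⌈(39·385+287)/536⌉ = ⌈15687/536⌉ − ⌈15302/536⌉ = 30 − 29 = 1
n=40: ⌈(41·385+287)/536⌉ − ⌈(40·385+287)/536⌉ = ⌈16072/536⌉ − ⌈15687/536⌉ = 30 − 30 = 0
n=41: ⌈(42·385+287)/536⌉ − ⌈(41·385+287)/536⌉ = ⌈16457/536⌉ − ⌈16072/536⌉ = 31 − 30 = 1
n=42: ⌈(43·385+287)/536⌉ − ⌈(42·385+287)/536⌉ = ⌈16842/536⌉ − ⌈16457/536⌉ = 32 − 31 = 1
n=43: ⌈(44·385+287)/536⌉ − ⌈(43·385+287)/536⌉ = ⌈17227/536⌉ − ⌈16842/536⌉ = 33 − 32 = 1
n=44: ⌈(45·385+287)/536⌉ − ⌈(44·385+287)/536⌉ = ⌈17612/536⌉ − ⌈17227/536⌉ = 33 − 33 = 0
n=45: ⌈(46·385+287)/536⌉ − ⌈(45·385+287)/536⌉ = ⌈17997/536⌉ − ⌈17612/536⌉ = 34 − 33 = 1
n=46: ⌈(47·385+287)/536⌉ − ⌈(46·385+287)/536⌉ = ⌈18382/536⌉ − ⌈17997/536⌉ = 35 − 34 = 1
n=47: ⌈(48·385+287)/536⌉ − ⌈(47·385+287)/536⌉ = ⌈18767/536⌉ − ⌈18382/536⌉ = 36 − 35 = 1
n=48: ⌈(49·385+287)/536⌉ − ⌈(48·385+287)/536⌉ = ⌈19152/536⌉ − ⌈18767/536⌉ = 36 − 36 = 0
n=49: ⌈(50·385+287)/536⌉ − ⌈(49·385+287)/536⌉ = ⌈19537/536⌉ − ⌈19152/536⌉ = 37 − 36 = 1
n=50: ⌈(51·385+287)/536⌉ − ⌈(50·385+287)/536⌉ = ⌈19922/536⌉ − ⌈19537/536⌉ = 38 − 37 = 1
n=51: ⌈(52·385+287)/536⌉ − ⌈(51·385+287)/536⌉ = ⌈20307/536⌉ − ⌈19922/536⌉ = 38 − 38 = 0
n=52: ⌈(53·385+287)/536⌉ − ⌈(52·385+287)/536⌉ = ⌈20692/536⌉ − ⌈20307/536⌉ = 39 − 38 = 1
n=53: ⌈(54·385+287)/536⌉ − ⌈(53·385+287)/536⌉ = ⌈21077/536⌉ − ⌈20692/536⌉ = 40 − 39 = 1
n=54: ⌈(55·385+287)/536⌉ − ⌈(54·385+287)/536⌉ = ⌈21462/536⌉ − ⌈21077/536⌉ = 41 − 40 = 1
n=55: ⌈(56·385+287)/536⌉ − ⌈(55·385+287)/536⌉ = ⌈21847/536⌉ − ⌈21462/536⌉ = 41 − 41 = 0
n=56: ⌈(57·385+287)/536⌉ − ⌈(56·385+287)/536⌉ = ⌈22232/536⌉ − ⌈21847/536⌉ = 42 − 41 = 1
n=57: ⌈(58·385+287)/536⌉ − ⌈(57·385+287)/536⌉ = ⌈22617/536⌉ − ⌈22232/536⌉ = 43 − 42 = 1
n=58: ⌈(59·385+287)/536⌉ − ⌈(58·385+287)/536⌉ = ⌈23002/536⌉ − ⌈22617/536⌉ = 43 − 43 = 0
n=59: ⌈(60·385+287)/536⌉ − ⌈(59·385+287)/536⌉ = ⌈23387/536⌉ − ⌈23002/536⌉ = 44 − 43 = 1
n=60: ⌈(61·385+287)/536⌉ − ⌈(60·385+287)/536⌉ = ⌈23772/536⌉ − ⌈23387/536⌉ = 45 − 44 = 1
n=61: ⌈(62·385+287)/536⌉ − ⌈(61·385+287)/536⌉ = ⌈24157/536⌉ − ⌈23772/536⌉ = 46 − 45 = 1
n=62: ⌈(63·385+287)/536⌉ − ⌈(62·385+287)/536⌉ = ⌈24542/536⌉ − ⌈24157/536⌉ = 46 − 46 = 0
n=63: ⌈(64·385+287)/536⌉ − ⌈(63·385+287)/536⌉ = ⌈24927/536⌉ − ⌈24542/536⌉ = 47 − 46 = 1
n=64: ⌈(65·385+287)/536⌉ − ⌈(64·385+287)/536⌉ = ⌈25312/536⌉ − ⌈24927/536⌉ = 48 − 47 = 1
n=65: ⌈(66·385+287)/536⌉ − ⌈(65·385+287)/536⌉ = ⌈25697/536⌉ − ⌈25312/536⌉ = 48 − 48 = 0
n=66: ⌈(67·385+287)/536⌉ − ⌈(66·385+287)/536⌉ = ⌈26082/536⌉ − ⌈25697/536⌉ = 49 − 48 = 1
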